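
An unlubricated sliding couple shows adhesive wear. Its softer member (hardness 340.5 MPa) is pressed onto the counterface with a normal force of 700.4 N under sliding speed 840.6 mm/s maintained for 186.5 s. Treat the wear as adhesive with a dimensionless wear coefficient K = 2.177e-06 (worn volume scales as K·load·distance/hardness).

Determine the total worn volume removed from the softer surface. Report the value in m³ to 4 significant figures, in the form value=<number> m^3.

The computation keeps full float precision; intermediates are displayed rounded, and a single final rounding: four significant digits.
Sliding speed v = 840.6 mm/s = 0.8406 m/s. Distance L = v·t = 0.8406 m/s × 186.5 s = 156.8 m.
Hardness H = 340.5 MPa = 3.405e+08 Pa.
Expressed in SI base units: W = 700.4 N, H = 3.405e+08 Pa, K = 2.177e-06.
Wear volume V = K·W·L/H = 2.177e-06 · 700.4 · 156.8 / 3.405e+08 = 7.020e-10 m³.

value=7.020e-10 m^3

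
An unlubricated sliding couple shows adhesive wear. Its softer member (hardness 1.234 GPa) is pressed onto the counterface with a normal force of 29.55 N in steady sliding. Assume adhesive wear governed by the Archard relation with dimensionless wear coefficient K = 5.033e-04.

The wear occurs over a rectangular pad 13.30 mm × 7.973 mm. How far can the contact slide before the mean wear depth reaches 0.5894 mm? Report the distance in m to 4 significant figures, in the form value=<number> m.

value=5186 m

The intermediates are displayed rounded; every step runs at full float precision; rounded once at the end to four significant figures.
Convert: Hardness H = 1.234 GPa = 1.234e+09 Pa.
Convert: Pad sides 13.30 mm × 7.973 mm = 0.01330 m × 0.007973 m. Contact area A = 0.01330 m × 0.007973 m = 1.060e-04 m².
Convert: Depth limit h_lim = 0.5894 mm = 5.894e-04 m.
Collected in SI base units: W = 29.55 N, H = 1.234e+09 Pa, K = 5.033e-04.
Limit volume V_lim = h_lim·A = 5.894e-04 · 1.060e-04 = 6.250e-08 m³.
So the life L = V_lim·H/(K·W) = 6.250e-08 · 1.234e+09 / (5.033e-04 · 29.55) = 5186 m.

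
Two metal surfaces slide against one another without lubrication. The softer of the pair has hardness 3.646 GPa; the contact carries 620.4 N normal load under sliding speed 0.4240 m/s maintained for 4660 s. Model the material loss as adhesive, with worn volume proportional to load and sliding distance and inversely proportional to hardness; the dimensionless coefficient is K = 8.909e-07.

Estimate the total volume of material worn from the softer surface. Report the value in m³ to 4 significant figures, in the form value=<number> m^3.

value=2.995e-10 m^3

Intermediate values are printed rounded; every step carries full float precision, and one last rounding, at 4 significant digits.
Distance L = v·t = 0.4240 m/s × 4660 s = 1976 m.
Hardness H = 3.646 GPa = 3.646e+09 Pa.
Working in SI base units: W = 620.4 N, H = 3.646e+09 Pa, K = 8.909e-07.
Volume removed: V = K·W·L/H = 8.909e-07 · 620.4 · 1976 / 3.646e+09 = 2.995e-10 m³.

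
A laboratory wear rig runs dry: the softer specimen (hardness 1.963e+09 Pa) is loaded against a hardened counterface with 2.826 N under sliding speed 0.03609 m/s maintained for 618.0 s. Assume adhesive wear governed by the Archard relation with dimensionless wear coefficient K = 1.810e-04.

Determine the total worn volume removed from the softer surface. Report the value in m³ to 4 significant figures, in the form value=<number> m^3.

Intermediate values are shown rounded; the computation maintains full precision; rounded once at the end to four significant digits.
Convert: Path length L = v·t = 0.03609 m/s × 618.0 s = 22.30 m.
As SI base values: W = 2.826 N, H = 1.963e+09 Pa, K = 1.810e-04.
The Archard volume V = K·W·L/H = 1.810e-04 · 2.826 · 22.30 / 1.963e+09 = 5.812e-12 m³.

value=5.812e-12 m^3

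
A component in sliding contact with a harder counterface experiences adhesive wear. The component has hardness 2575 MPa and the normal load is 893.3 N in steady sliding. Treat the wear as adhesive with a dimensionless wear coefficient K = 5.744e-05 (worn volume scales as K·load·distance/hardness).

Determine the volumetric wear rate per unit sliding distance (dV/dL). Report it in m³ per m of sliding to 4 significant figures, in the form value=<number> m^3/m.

value=1.993e-11 m^3/m

The algebra holds full precision — intermediates appear rounded; rounded once at the end, at four significant digits.
Convert: Hardness H = 2575 MPa = 2.575e+09 Pa.
SI base units throughout: W = 893.3 N, H = 2.575e+09 Pa, K = 5.744e-05.
Sliding wear rate dV/dL = K·W/H (independent of L): 5.744e-05 · 893.3 / 2.575e+09 = 1.993e-11 m³/m.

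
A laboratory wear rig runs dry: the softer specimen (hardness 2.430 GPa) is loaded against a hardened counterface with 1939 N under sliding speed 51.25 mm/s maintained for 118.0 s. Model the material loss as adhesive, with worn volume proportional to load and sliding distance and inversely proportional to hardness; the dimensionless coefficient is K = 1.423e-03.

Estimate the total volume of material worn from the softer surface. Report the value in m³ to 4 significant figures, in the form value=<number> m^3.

Intermediate values are printed rounded. Each operation carries exact precision. Rounded just once, at four significant figures.
Convert: Sliding speed v = 51.25 mm/s = 0.05125 m/s. Sliding distance L = v·t = 0.05125 m/s × 118.0 s = 6.047 m.
Convert: Hardness H = 2.430 GPa = 2.430e+09 Pa.
In SI base units, W = 1939 N, H = 2.430e+09 Pa, K = 1.423e-03.
Volume removed: V = K·W·L/H = 1.423e-03 · 1939 · 6.047 / 2.430e+09 = 6.867e-09 m³.

value=6.867e-09 m^3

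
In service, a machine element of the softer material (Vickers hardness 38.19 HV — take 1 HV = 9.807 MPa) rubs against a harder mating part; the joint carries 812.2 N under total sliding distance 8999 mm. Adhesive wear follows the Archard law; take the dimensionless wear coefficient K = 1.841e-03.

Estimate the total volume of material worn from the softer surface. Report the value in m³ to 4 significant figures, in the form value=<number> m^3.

value=3.593e-08 m^3

All arithmetic carries full float precision; intermediate values are displayed rounded; rounded once at the end to 4 significant digits.
Convert: Sliding distance L = 8999 mm = 8.999 m.
Convert: Hardness H = 38.19 HV × 9.807 MPa/HV = 374.5 MPa = 3.745e+08 Pa.
As SI base values: W = 812.2 N, H = 3.745e+08 Pa, K = 1.841e-03.
Archard volume V = K·W·L/H = 1.841e-03 · 812.2 · 8.999 / 3.745e+08 = 3.593e-08 m³.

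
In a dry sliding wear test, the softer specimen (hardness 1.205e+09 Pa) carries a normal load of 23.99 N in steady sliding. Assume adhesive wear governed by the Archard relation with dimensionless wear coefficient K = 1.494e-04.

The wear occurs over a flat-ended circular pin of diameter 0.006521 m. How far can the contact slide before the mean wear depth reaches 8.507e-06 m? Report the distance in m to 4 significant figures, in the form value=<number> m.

Every step keeps full float precision. Shown intermediates are rounded. Rounded just once: 4 significant figures.
Convert: Contact area A = π·d²/4 = π·(0.006521 m)²/4 = 3.340e-05 m².
As SI base values: W = 23.99 N, H = 1.205e+09 Pa, K = 1.494e-04.
Allowed volume V_lim = h_lim·A = 8.507e-06 · 3.340e-05 = 2.841e-10 m³.
Thus life L = V_lim·H/(K·W) = 2.841e-10 · 1.205e+09 / (1.494e-04 · 23.99) = 95.52 m.

value=95.52 m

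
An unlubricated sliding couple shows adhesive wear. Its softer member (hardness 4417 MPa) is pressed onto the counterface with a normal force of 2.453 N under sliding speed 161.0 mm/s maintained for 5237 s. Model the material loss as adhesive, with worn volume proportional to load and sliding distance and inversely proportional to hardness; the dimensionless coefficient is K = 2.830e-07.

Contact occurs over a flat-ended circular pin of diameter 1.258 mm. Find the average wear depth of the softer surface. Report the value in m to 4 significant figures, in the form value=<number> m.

All arithmetic keeps full precision, and intermediate values are printed rounded; rounded just once to 4 significant digits.
Sliding speed v = 161.0 mm/s = 0.1610 m/s. Distance covered L = v·t = 0.1610 m/s × 5237 s = 843.2 m.
Hardness H = 4417 MPa = 4.417e+09 Pa.
Pin diameter d = 1.258 mm = 0.001258 m. Contact area A = π·d²/4 = π·(0.001258 m)²/4 = 1.243e-06 m².
Collected in SI base units: W = 2.453 N, H = 4.417e+09 Pa, K = 2.830e-07.
Archard relation: V = K·W·L/H = 2.830e-07 · 2.453 · 843.2 / 4.417e+09 = 1.325e-13 m³.
Depth of wear h = V/A = 1.325e-13 / 1.243e-06 = 1.066e-07 m.

value=1.066e-07 m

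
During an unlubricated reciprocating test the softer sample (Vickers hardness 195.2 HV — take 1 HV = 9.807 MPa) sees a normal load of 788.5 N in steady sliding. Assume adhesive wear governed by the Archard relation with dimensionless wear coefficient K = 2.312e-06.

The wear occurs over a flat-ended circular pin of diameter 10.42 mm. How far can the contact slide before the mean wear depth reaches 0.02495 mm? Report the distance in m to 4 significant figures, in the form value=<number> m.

Intermediates are displayed rounded; each operation maintains full precision, and rounded just once, at four significant figures.
Convert: Hardness H = 195.2 HV × 9.807 MPa/HV = 1914 MPa = 1.914e+09 Pa.
Convert: Pin diameter d = 10.42 mm = 0.01042 m. Contact area A = π·d²/4 = π·(0.01042 m)²/4 = 8.528e-05 m².
Convert: Depth limit h_lim = 0.02495 mm = 2.495e-05 m.
In SI base units: W = 788.5 N, H = 1.914e+09 Pa, K = 2.312e-06.
Wearable volume V_lim = h_lim·A = 2.495e-05 · 8.528e-05 = 2.128e-09 m³.
So the life L = V_lim·H/(K·W) = 2.128e-09 · 1.914e+09 / (2.312e-06 · 788.5) = 2234 m.

value=2234 m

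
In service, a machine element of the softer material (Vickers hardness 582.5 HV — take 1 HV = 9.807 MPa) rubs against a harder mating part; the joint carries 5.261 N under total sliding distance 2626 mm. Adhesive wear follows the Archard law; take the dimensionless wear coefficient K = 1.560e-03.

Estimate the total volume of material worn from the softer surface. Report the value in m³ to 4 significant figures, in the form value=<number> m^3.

value=3.773e-12 m^3

Each operation keeps full precision; intermediates appear rounded; rounded once at the end to four significant figures.
Distance covered L = 2626 mm = 2.626 m.
Hardness H = 582.5 HV × 9.807 MPa/HV = 5713 MPa = 5.713e+09 Pa.
Working in SI base units: W = 5.261 N, H = 5.713e+09 Pa, K = 1.560e-03.
Worn volume V = K·W·L/H = 1.560e-03 · 5.261 · 2.626 / 5.713e+09 = 3.773e-12 m³.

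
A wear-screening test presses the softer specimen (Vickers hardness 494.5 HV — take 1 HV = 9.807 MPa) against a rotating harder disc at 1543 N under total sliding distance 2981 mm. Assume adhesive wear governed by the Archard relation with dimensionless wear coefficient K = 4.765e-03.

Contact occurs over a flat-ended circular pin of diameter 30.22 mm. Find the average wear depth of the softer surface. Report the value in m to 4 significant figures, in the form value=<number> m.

value=6.301e-06 m

Intermediate values are displayed rounded; each operation holds full float precision; one last rounding: 4 significant figures.
Convert: Sliding distance L = 2981 mm = 2.981 m.
Convert: Hardness H = 494.5 HV × 9.807 MPa/HV = 4850 MPa = 4.850e+09 Pa.
Convert: Pin diameter d = 30.22 mm = 0.03022 m. Contact area A = π·d²/4 = π·(0.03022 m)²/4 = 7.173e-04 m².
Working in SI base units: W = 1543 N, H = 4.850e+09 Pa, K = 4.765e-03.
Worn volume V = K·W·L/H = 4.765e-03 · 1543 · 2.981 / 4.850e+09 = 4.519e-09 m³.
Depth h = V/A = 4.519e-09 / 7.173e-04 = 6.301e-06 m.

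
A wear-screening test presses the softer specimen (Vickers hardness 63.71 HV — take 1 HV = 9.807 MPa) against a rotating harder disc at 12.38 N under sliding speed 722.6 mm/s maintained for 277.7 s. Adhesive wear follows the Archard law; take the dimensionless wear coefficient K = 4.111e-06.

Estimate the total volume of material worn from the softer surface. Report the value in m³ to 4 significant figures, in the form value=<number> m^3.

The computation runs at full precision — intermediate values are displayed rounded, and rounded just once, at 4 significant figures.
Sliding speed v = 722.6 mm/s = 0.7226 m/s. The distance L = v·t = 0.7226 m/s × 277.7 s = 200.7 m.
Hardness H = 63.71 HV × 9.807 MPa/HV = 624.8 MPa = 6.248e+08 Pa.
Working in SI base units: W = 12.38 N, H = 6.248e+08 Pa, K = 4.111e-06.
Archard relation: V = K·W·L/H = 4.111e-06 · 12.38 · 200.7 / 6.248e+08 = 1.635e-11 m³.

value=1.635e-11 m^3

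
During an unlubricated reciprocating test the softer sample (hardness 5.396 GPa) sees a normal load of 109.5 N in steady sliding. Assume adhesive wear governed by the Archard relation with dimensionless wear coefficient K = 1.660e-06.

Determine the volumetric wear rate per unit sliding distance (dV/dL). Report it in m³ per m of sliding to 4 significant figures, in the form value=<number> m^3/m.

value=3.369e-14 m^3/m

The algebra keeps exact precision — the intermediates are printed rounded. Rounded once at the end: four significant digits.
Convert: Hardness H = 5.396 GPa = 5.396e+09 Pa.
Working in SI base units: W = 109.5 N, H = 5.396e+09 Pa, K = 1.660e-06.
The wear rate dV/dL = K·W/H — distance-free: 1.660e-06 · 109.5 / 5.396e+09 = 3.369e-14 m³/m.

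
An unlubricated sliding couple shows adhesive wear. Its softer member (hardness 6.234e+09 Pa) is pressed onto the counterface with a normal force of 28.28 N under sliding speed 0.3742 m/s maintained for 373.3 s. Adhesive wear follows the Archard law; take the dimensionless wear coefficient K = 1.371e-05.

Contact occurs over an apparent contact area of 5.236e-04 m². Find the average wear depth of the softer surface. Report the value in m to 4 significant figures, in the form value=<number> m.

All arithmetic maintains full precision — the intermediates are printed rounded; one final rounding to four significant figures.
Path length L = v·t = 0.3742 m/s × 373.3 s = 139.7 m.
SI base units throughout: W = 28.28 N, H = 6.234e+09 Pa, K = 1.371e-05.
Worn volume V = K·W·L/H = 1.371e-05 · 28.28 · 139.7 / 6.234e+09 = 8.688e-12 m³.
Average depth h = V/A = 8.688e-12 / 5.236e-04 = 1.659e-08 m.

value=1.659e-08 m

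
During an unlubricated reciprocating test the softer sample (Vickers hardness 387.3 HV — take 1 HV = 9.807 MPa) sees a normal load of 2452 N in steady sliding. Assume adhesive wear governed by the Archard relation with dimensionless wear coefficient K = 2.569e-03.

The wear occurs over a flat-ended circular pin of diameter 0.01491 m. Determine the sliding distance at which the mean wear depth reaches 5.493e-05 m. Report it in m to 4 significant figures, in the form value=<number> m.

All arithmetic runs at exact precision — quoted intermediates are rounded; a lone final rounding: four significant digits.
Hardness H = 387.3 HV × 9.807 MPa/HV = 3798 MPa = 3.798e+09 Pa.
Contact area A = π·d²/4 = π·(0.01491 m)²/4 = 1.746e-04 m².
Collected in SI base units: W = 2452 N, H = 3.798e+09 Pa, K = 2.569e-03.
At the depth limit, V_lim = h_lim·A = 5.493e-05 · 1.746e-04 = 9.591e-09 m³.
So the life L = V_lim·H/(K·W) = 9.591e-09 · 3.798e+09 / (2.569e-03 · 2452) = 5.783 m.

value=5.783 m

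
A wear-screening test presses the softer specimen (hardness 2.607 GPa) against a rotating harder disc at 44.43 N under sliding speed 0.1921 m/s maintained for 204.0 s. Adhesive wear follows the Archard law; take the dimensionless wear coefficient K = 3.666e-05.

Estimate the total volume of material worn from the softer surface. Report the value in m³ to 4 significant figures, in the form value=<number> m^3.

value=2.448e-11 m^3

Intermediate values are printed rounded, and all working math maintains exact precision. Rounded just once to 4 significant figures.
Convert: Path length L = v·t = 0.1921 m/s × 204.0 s = 39.19 m.
Convert: Hardness H = 2.607 GPa = 2.607e+09 Pa.
Expressed in SI base units: W = 44.43 N, H = 2.607e+09 Pa, K = 3.666e-05.
By Archard's law, V = K·W·L/H = 3.666e-05 · 44.43 · 39.19 / 2.607e+09 = 2.448e-11 m³.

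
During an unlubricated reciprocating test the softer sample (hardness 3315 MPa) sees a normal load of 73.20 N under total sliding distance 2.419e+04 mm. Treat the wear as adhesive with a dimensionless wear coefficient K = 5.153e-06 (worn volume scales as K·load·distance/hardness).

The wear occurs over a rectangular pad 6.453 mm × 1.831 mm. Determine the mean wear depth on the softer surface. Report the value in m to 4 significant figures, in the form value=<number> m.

value=2.330e-07 m

Each operation runs at exact precision, and intermediate values are shown rounded. Rounded just once to 4 significant figures.
Convert: Path length L = 2.419e+04 mm = 24.19 m.
Convert: Hardness H = 3315 MPa = 3.315e+09 Pa.
Convert: Pad sides 6.453 mm × 1.831 mm = 0.006453 m × 0.001831 m. Contact area A = 0.006453 m × 0.001831 m = 1.182e-05 m².
In SI base units, W = 73.20 N, H = 3.315e+09 Pa, K = 5.153e-06.
Worn volume V = K·W·L/H = 5.153e-06 · 73.20 · 24.19 / 3.315e+09 = 2.752e-12 m³.
Depth h = V/A = 2.752e-12 / 1.182e-05 = 2.330e-07 m.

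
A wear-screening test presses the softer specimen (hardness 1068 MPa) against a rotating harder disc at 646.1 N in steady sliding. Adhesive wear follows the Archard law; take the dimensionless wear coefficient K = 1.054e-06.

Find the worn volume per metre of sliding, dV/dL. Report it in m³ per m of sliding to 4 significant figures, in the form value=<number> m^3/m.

Each operation keeps full float precision. Shown intermediates are rounded, and rounded just once: four significant figures.
Convert: Hardness H = 1068 MPa = 1.068e+09 Pa.
SI base units throughout: W = 646.1 N, H = 1.068e+09 Pa, K = 1.054e-06.
The wear rate dV/dL = K·W/H, per unit distance: 1.054e-06 · 646.1 / 1.068e+09 = 6.376e-13 m³/m.

value=6.376e-13 m^3/m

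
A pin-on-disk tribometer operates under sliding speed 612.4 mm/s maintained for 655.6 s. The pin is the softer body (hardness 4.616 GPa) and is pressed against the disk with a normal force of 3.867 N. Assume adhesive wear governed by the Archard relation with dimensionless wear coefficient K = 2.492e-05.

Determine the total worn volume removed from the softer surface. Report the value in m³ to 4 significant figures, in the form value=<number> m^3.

value=8.382e-12 m^3

Intermediate values are shown rounded; the algebra keeps full float precision, and a single final rounding: four significant digits.
Sliding speed v = 612.4 mm/s = 0.6124 m/s. Total distance L = v·t = 0.6124 m/s × 655.6 s = 401.5 m.
Hardness H = 4.616 GPa = 4.616e+09 Pa.
Restated in SI base units: W = 3.867 N, H = 4.616e+09 Pa, K = 2.492e-05.
Archard volume V = K·W·L/H = 2.492e-05 · 3.867 · 401.5 / 4.616e+09 = 8.382e-12 m³.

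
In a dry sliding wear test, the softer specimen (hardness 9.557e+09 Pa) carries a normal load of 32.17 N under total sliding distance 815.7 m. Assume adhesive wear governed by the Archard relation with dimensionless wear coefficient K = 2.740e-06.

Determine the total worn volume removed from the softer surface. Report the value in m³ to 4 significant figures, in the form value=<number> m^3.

Intermediates are displayed rounded, and all working math runs at full precision, and a lone final rounding: 4 significant figures.
Restated in SI base units: W = 32.17 N, H = 9.557e+09 Pa, K = 2.740e-06.
Worn volume V = K·W·L/H = 2.740e-06 · 32.17 · 815.7 / 9.557e+09 = 7.523e-12 m³.

value=7.523e-12 m^3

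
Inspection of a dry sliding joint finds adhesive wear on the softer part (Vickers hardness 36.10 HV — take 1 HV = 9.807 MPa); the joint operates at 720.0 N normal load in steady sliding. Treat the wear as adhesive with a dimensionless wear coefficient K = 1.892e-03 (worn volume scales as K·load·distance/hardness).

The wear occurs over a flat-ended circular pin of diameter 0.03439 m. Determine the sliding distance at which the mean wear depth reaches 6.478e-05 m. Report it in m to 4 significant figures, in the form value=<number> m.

All working math keeps exact precision; intermediate values are printed rounded. Rounded once at the end to 4 significant digits.
Hardness H = 36.10 HV × 9.807 MPa/HV = 354.0 MPa = 3.540e+08 Pa.
Contact area A = π·d²/4 = π·(0.03439 m)²/4 = 9.289e-04 m².
Expressed in SI base units: W = 720.0 N, H = 3.540e+08 Pa, K = 1.892e-03.
At the depth limit, V_lim = h_lim·A = 6.478e-05 · 9.289e-04 = 6.017e-08 m³.
So the life L = V_lim·H/(K·W) = 6.017e-08 · 3.540e+08 / (1.892e-03 · 720.0) = 15.64 m.

value=15.64 m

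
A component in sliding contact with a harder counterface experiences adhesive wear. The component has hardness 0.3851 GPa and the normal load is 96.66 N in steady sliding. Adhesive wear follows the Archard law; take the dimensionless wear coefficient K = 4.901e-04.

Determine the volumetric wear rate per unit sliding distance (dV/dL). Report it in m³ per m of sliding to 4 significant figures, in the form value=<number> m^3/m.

value=1.230e-10 m^3/m

The intermediates appear rounded — all working math carries exact precision; a lone final rounding, at 4 significant digits.
Hardness H = 0.3851 GPa = 3.851e+08 Pa.
In SI base units, W = 96.66 N, H = 3.851e+08 Pa, K = 4.901e-04.
Rate of wear dV/dL = K·W/H — distance-free: 4.901e-04 · 96.66 / 3.851e+08 = 1.230e-10 m³/m.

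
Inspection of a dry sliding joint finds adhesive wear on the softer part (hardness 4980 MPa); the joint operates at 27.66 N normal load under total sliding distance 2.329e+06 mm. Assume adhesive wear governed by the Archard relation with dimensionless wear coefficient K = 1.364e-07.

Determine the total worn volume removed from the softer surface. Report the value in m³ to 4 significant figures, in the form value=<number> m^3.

Printed values are rounded. Every step runs at full precision; one last rounding to four significant figures.
Distance L = 2.329e+06 mm = 2329 m.
Hardness H = 4980 MPa = 4.980e+09 Pa.
Collected in SI base units: W = 27.66 N, H = 4.980e+09 Pa, K = 1.364e-07.
Volume removed: V = K·W·L/H = 1.364e-07 · 27.66 · 2329 / 4.980e+09 = 1.764e-12 m³.

value=1.764e-12 m^3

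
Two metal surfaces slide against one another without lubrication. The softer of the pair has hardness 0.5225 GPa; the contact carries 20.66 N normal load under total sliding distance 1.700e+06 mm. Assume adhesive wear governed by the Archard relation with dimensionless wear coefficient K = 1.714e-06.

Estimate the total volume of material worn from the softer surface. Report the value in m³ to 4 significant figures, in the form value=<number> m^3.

value=1.152e-10 m^3

The computation keeps full float precision, and the intermediates are shown rounded, and a lone final rounding, at four significant digits.
Distance covered L = 1.700e+06 mm = 1700 m.
Hardness H = 0.5225 GPa = 5.225e+08 Pa.
Collected in SI base units: W = 20.66 N, H = 5.225e+08 Pa, K = 1.714e-06.
Worn volume V = K·W·L/H = 1.714e-06 · 20.66 · 1700 / 5.225e+08 = 1.152e-10 m³.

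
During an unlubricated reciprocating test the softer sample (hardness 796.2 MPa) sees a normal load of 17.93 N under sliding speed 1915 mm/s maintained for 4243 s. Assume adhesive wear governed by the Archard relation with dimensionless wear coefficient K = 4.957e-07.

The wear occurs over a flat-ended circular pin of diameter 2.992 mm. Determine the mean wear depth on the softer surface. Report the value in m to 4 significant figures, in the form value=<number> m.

value=1.290e-05 m

The computation carries exact precision; intermediate values are shown rounded; a lone final rounding: 4 significant figures.
Sliding speed v = 1915 mm/s = 1.915 m/s. Total distance L = v·t = 1.915 m/s × 4243 s = 8125 m.
Hardness H = 796.2 MPa = 7.962e+08 Pa.
Pin diameter d = 2.992 mm = 0.002992 m. Contact area A = π·d²/4 = π·(0.002992 m)²/4 = 7.031e-06 m².
Expressed in SI base units: W = 17.93 N, H = 7.962e+08 Pa, K = 4.957e-07.
Volume removed: V = K·W·L/H = 4.957e-07 · 17.93 · 8125 / 7.962e+08 = 9.070e-11 m³.
Wear depth h = V/A = 9.070e-11 / 7.031e-06 = 1.290e-05 m.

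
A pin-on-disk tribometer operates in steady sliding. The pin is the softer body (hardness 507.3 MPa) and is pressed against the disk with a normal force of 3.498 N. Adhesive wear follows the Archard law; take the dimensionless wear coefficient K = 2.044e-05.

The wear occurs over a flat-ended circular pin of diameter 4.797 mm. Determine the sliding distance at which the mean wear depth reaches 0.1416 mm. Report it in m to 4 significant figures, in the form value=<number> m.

value=1.816e+04 m

Intermediate values are shown rounded — each operation maintains full precision, and a lone final rounding to four significant digits.
Convert: Hardness H = 507.3 MPa = 5.073e+08 Pa.
Convert: Pin diameter d = 4.797 mm = 0.004797 m. Contact area A = π·d²/4 = π·(0.004797 m)²/4 = 1.807e-05 m².
Convert: Depth limit h_lim = 0.1416 mm = 1.416e-04 m.
SI base units throughout: W = 3.498 N, H = 5.073e+08 Pa, K = 2.044e-05.
Allowed volume V_lim = h_lim·A = 1.416e-04 · 1.807e-05 = 2.559e-09 m³.
Life L = V_lim·H/(K·W) = 2.559e-09 · 5.073e+08 / (2.044e-05 · 3.498) = 1.816e+04 m.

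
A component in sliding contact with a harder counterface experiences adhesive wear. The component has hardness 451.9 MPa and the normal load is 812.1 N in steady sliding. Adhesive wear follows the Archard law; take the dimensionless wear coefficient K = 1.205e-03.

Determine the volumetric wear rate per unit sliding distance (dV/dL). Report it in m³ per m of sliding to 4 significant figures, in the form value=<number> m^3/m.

Each operation carries exact precision. The intermediates are shown rounded, and a single final rounding to 4 significant digits.
Hardness H = 451.9 MPa = 4.519e+08 Pa.
Collected in SI base units: W = 812.1 N, H = 4.519e+08 Pa, K = 1.205e-03.
The wear rate dV/dL = K·W/H, so: 1.205e-03 · 812.1 / 4.519e+08 = 2.165e-09 m³/m.

value=2.165e-09 m^3/m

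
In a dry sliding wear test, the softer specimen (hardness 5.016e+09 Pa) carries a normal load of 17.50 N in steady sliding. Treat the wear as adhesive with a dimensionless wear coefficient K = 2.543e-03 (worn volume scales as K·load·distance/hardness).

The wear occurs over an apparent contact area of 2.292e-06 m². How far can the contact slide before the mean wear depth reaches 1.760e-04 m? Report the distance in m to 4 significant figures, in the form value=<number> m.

The intermediates are printed rounded — the algebra keeps exact precision — a lone final rounding to 4 significant figures.
Working in SI base units: W = 17.50 N, H = 5.016e+09 Pa, K = 2.543e-03.
Wearable volume V_lim = h_lim·A = 1.760e-04 · 2.292e-06 = 4.034e-10 m³.
Sliding life L = V_lim·H/(K·W) = 4.034e-10 · 5.016e+09 / (2.543e-03 · 17.50) = 45.47 m.

value=45.47 m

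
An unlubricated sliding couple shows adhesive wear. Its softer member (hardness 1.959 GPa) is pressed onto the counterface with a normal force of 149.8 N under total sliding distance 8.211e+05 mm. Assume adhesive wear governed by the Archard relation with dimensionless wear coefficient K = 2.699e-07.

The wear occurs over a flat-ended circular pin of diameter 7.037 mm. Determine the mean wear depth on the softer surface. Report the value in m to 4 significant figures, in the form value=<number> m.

Printed values are rounded; every step runs at exact precision — rounded once at the end: 4 significant figures.
Distance L = 8.211e+05 mm = 821.1 m.
Hardness H = 1.959 GPa = 1.959e+09 Pa.
Pin diameter d = 7.037 mm = 0.007037 m. Contact area A = π·d²/4 = π·(0.007037 m)²/4 = 3.889e-05 m².
Restated in SI base units: W = 149.8 N, H = 1.959e+09 Pa, K = 2.699e-07.
By Archard's law, V = K·W·L/H = 2.699e-07 · 149.8 · 821.1 / 1.959e+09 = 1.695e-11 m³.
Depth of wear h = V/A = 1.695e-11 / 3.889e-05 = 4.357e-07 m.

value=4.357e-07 m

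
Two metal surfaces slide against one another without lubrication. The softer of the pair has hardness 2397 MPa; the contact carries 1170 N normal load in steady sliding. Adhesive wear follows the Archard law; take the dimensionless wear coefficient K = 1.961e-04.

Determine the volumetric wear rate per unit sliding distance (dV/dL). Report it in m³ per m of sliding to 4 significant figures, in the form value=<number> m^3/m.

value=9.572e-11 m^3/m

The intermediates are shown rounded — all working math holds full precision; a lone final rounding, at four significant digits.
Convert: Hardness H = 2397 MPa = 2.397e+09 Pa.
In SI base units, W = 1170 N, H = 2.397e+09 Pa, K = 1.961e-04.
Wear rate dV/dL = K·W/H, per unit distance: 1.961e-04 · 1170 / 2.397e+09 = 9.572e-11 m³/m.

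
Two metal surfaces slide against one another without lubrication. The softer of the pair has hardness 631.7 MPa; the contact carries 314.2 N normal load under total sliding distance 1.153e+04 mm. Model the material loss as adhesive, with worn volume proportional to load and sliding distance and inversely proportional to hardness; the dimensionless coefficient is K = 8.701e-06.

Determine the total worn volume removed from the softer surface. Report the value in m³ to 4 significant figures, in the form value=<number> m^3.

The computation maintains full precision; displayed values are rounded, and one final rounding, at four significant digits.
Total distance L = 1.153e+04 mm = 11.53 m.
Hardness H = 631.7 MPa = 6.317e+08 Pa.
Working in SI base units: W = 314.2 N, H = 6.317e+08 Pa, K = 8.701e-06.
Apply Archard: V = K·W·L/H = 8.701e-06 · 314.2 · 11.53 / 6.317e+08 = 4.990e-11 m³.

value=4.990e-11 m^3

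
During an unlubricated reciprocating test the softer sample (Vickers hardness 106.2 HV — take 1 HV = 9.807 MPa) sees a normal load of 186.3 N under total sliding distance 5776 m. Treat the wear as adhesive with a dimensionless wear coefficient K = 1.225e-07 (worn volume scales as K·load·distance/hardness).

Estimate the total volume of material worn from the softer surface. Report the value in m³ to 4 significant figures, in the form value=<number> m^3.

value=1.266e-10 m^3

Intermediates appear rounded. Each operation runs at full float precision. Rounded just once: four significant digits.
Convert: Hardness H = 106.2 HV × 9.807 MPa/HV = 1042 MPa = 1.042e+09 Pa.
Expressed in SI base units: W = 186.3 N, H = 1.042e+09 Pa, K = 1.225e-07.
Worn volume V = K·W·L/H = 1.225e-07 · 186.3 · 5776 / 1.042e+09 = 1.266e-10 m³.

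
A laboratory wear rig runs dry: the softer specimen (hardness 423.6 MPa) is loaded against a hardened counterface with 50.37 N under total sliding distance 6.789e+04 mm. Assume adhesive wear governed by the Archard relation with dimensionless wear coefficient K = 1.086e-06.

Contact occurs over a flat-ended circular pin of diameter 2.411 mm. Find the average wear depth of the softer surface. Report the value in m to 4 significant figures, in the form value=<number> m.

The intermediates are shown rounded, and the algebra holds full precision — a lone final rounding, at four significant digits.
Convert: Distance L = 6.789e+04 mm = 67.89 m.
Convert: Hardness H = 423.6 MPa = 4.236e+08 Pa.
Convert: Pin diameter d = 2.411 mm = 0.002411 m. Contact area A = π·d²/4 = π·(0.002411 m)²/4 = 4.565e-06 m².
Restated in SI base units: W = 50.37 N, H = 4.236e+08 Pa, K = 1.086e-06.
Worn volume V = K·W·L/H = 1.086e-06 · 50.37 · 67.89 / 4.236e+08 = 8.767e-12 m³.
Mean depth h = V/A = 8.767e-12 / 4.565e-06 = 1.920e-06 m.

value=1.920e-06 m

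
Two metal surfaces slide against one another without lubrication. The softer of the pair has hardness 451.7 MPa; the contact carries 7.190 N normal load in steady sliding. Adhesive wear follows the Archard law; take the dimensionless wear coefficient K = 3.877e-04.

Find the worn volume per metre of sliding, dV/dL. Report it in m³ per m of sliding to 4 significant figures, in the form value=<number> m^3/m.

Every step holds full float precision — intermediates are displayed rounded; one final rounding, at 4 significant digits.
Convert: Hardness H = 451.7 MPa = 4.517e+08 Pa.
As SI base values: W = 7.190 N, H = 4.517e+08 Pa, K = 3.877e-04.
Sliding wear rate dV/dL = K·W/H — distance-free: 3.877e-04 · 7.190 / 4.517e+08 = 6.171e-12 m³/m.

value=6.171e-12 m^3/m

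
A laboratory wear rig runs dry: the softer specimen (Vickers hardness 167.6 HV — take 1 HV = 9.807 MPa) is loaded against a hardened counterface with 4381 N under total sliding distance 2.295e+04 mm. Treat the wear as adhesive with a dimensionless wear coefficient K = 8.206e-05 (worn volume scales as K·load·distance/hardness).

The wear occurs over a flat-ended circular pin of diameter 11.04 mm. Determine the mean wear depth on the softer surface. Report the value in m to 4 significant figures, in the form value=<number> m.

value=5.244e-05 m

All working math keeps exact precision, and intermediate values appear rounded — rounded once at the end to four significant digits.
Convert: Sliding distance L = 2.295e+04 mm = 22.95 m.
Convert: Hardness H = 167.6 HV × 9.807 MPa/HV = 1644 MPa = 1.644e+09 Pa.
Convert: Pin diameter d = 11.04 mm = 0.01104 m. Contact area A = π·d²/4 = π·(0.01104 m)²/4 = 9.573e-05 m².
Collected in SI base units: W = 4381 N, H = 1.644e+09 Pa, K = 8.206e-05.
Wear volume V = K·W·L/H = 8.206e-05 · 4381 · 22.95 / 1.644e+09 = 5.020e-09 m³.
Depth of wear h = V/A = 5.020e-09 / 9.573e-05 = 5.244e-05 m.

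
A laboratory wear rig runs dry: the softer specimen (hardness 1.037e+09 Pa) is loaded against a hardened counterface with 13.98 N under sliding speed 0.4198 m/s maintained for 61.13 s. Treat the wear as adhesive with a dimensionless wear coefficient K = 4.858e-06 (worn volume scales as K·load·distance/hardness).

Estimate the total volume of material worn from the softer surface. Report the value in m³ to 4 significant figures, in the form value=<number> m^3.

Intermediate values appear rounded; every step holds full precision; rounded just once to 4 significant digits.
Total distance L = v·t = 0.4198 m/s × 61.13 s = 25.66 m.
Restated in SI base units: W = 13.98 N, H = 1.037e+09 Pa, K = 4.858e-06.
By Archard's law, V = K·W·L/H = 4.858e-06 · 13.98 · 25.66 / 1.037e+09 = 1.681e-12 m³.

value=1.681e-12 m^3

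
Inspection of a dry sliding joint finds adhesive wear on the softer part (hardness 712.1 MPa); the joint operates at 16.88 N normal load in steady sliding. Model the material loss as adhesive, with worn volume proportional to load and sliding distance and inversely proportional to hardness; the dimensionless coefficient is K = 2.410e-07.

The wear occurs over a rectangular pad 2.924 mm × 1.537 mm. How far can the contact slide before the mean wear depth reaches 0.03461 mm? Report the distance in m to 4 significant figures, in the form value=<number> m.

All working math carries full precision. Printed values are rounded. Rounded just once to four significant figures.
Hardness H = 712.1 MPa = 7.121e+08 Pa.
Pad sides 2.924 mm × 1.537 mm = 0.002924 m × 0.001537 m. Contact area A = 0.002924 m × 0.001537 m = 4.494e-06 m².
Depth limit h_lim = 0.03461 mm = 3.461e-05 m.
Expressed in SI base units: W = 16.88 N, H = 7.121e+08 Pa, K = 2.410e-07.
Volume at the limit: V_lim = h_lim·A = 3.461e-05 · 4.494e-06 = 1.555e-10 m³.
So the life L = V_lim·H/(K·W) = 1.555e-10 · 7.121e+08 / (2.410e-07 · 16.88) = 2.723e+04 m.

value=2.723e+04 m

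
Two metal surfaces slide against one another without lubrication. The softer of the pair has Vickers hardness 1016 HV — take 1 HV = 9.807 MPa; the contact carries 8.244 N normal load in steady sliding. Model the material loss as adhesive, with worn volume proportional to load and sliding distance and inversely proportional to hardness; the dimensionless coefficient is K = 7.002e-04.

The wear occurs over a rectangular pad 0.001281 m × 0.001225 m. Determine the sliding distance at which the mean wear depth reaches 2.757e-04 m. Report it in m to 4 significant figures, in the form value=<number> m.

value=746.8 m

Intermediate values are displayed rounded, and all arithmetic runs at exact precision; one final rounding to 4 significant digits.
Convert: Hardness H = 1016 HV × 9.807 MPa/HV = 9964 MPa = 9.964e+09 Pa.
Convert: Contact area A = 0.001281 m × 0.001225 m = 1.569e-06 m².
In SI base units, W = 8.244 N, H = 9.964e+09 Pa, K = 7.002e-04.
Volume at the limit: V_lim = h_lim·A = 2.757e-04 · 1.569e-06 = 4.326e-10 m³.
Sliding life L = V_lim·H/(K·W) = 4.326e-10 · 9.964e+09 / (7.002e-04 · 8.244) = 746.8 m.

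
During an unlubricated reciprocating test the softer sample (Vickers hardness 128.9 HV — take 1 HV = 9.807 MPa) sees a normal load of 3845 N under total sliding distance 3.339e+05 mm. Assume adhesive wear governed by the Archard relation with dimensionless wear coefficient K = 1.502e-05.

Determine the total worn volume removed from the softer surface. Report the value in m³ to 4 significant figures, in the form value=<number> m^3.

The computation holds full float precision. Intermediates are printed rounded, and rounded once at the end: four significant digits.
Path length L = 3.339e+05 mm = 333.9 m.
Hardness H = 128.9 HV × 9.807 MPa/HV = 1264 MPa = 1.264e+09 Pa.
Restated in SI base units: W = 3845 N, H = 1.264e+09 Pa, K = 1.502e-05.
Volume removed: V = K·W·L/H = 1.502e-05 · 3845 · 333.9 / 1.264e+09 = 1.525e-08 m³.

value=1.525e-08 m^3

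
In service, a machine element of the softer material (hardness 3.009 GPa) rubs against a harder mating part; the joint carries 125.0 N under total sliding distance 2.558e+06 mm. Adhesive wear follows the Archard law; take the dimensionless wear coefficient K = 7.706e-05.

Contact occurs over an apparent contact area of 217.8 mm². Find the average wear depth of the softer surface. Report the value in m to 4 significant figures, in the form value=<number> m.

Every step maintains full float precision. Intermediates are displayed rounded. Rounded just once to 4 significant figures.
Distance covered L = 2.558e+06 mm = 2558 m.
Hardness H = 3.009 GPa = 3.009e+09 Pa.
Contact area A = 217.8 mm² = 2.178e-04 m².
Collected in SI base units: W = 125.0 N, H = 3.009e+09 Pa, K = 7.706e-05.
Archard relation: V = K·W·L/H = 7.706e-05 · 125.0 · 2558 / 3.009e+09 = 8.189e-09 m³.
Average depth h = V/A = 8.189e-09 / 2.178e-04 = 3.760e-05 m.

value=3.760e-05 m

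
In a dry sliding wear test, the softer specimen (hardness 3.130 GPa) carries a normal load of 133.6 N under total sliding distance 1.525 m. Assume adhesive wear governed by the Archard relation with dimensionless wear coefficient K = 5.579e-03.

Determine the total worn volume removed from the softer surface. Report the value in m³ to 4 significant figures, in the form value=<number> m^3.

value=3.632e-10 m^3

Each operation maintains exact precision. Intermediate values are displayed rounded. Rounded once at the end: 4 significant figures.
Convert: Hardness H = 3.130 GPa = 3.130e+09 Pa.
Expressed in SI base units: W = 133.6 N, H = 3.130e+09 Pa, K = 5.579e-03.
Apply Archard: V = K·W·L/H = 5.579e-03 · 133.6 · 1.525 / 3.130e+09 = 3.632e-10 m³.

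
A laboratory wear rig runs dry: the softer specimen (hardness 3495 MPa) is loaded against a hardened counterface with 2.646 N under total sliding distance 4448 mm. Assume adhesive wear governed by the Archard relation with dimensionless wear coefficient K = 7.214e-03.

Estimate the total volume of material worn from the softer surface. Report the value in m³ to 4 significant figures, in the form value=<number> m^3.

Printed values are rounded — all working math maintains exact precision, and a lone final rounding, at 4 significant digits.
Total distance L = 4448 mm = 4.448 m.
Hardness H = 3495 MPa = 3.495e+09 Pa.
In SI base units: W = 2.646 N, H = 3.495e+09 Pa, K = 7.214e-03.
Volume removed: V = K·W·L/H = 7.214e-03 · 2.646 · 4.448 / 3.495e+09 = 2.429e-11 m³.

value=2.429e-11 m^3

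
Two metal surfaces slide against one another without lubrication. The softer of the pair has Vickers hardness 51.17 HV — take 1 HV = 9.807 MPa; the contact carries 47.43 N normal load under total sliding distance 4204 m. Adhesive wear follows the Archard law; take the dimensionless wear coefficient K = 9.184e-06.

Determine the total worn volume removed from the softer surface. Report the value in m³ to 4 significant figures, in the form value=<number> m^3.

value=3.649e-09 m^3

The intermediates are shown rounded, and the computation maintains exact precision — a lone final rounding to 4 significant figures.
Hardness H = 51.17 HV × 9.807 MPa/HV = 501.8 MPa = 5.018e+08 Pa.
SI base units throughout: W = 47.43 N, H = 5.018e+08 Pa, K = 9.184e-06.
Volume removed: V = K·W·L/H = 9.184e-06 · 47.43 · 4204 / 5.018e+08 = 3.649e-09 m³.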